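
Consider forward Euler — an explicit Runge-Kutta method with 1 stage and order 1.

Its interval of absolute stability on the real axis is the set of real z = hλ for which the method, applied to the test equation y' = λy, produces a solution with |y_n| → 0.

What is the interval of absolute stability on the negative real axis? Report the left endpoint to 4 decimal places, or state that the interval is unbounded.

(-2.0000, 0).

With y'=λy (z=hλ):
  order 1, 1-stage ⇒ R(z)=1+z
  (e.g. R(-1.17)=-0.17000, |R|=0.17000)

Need |R(x)|<1, x<0.
x=-1.17: |R|=0.1700
|R(-2.07)|=1.0700 |R(-1.6)|=0.6000 |R(-0.81)|=0.1900
Bisect:
  x_lo=-2.7015 |R|=1.7015  x_hi=-0.1631 |R|=0.8369
  mid=-1.43231 |R|=0.43231 →hi
  mid=-2.06693 |R|=1.06693 →lo
  mid=-1.74962 |R|=0.74962 →hi
  mid=-1.90827 |R|=0.90827 →hi
  mid=-1.98760 |R|=0.98760 →hi
  mid=-2.02726 |R|=1.02726 →lo
  mid=-2.00743 |R|=1.00743 →lo
  mid=-1.99752 |R|=0.99752 →hi
  mid=-2.00247 |R|=1.00247 →lo
  mid=-1.99999 |R|=0.99999 →hi
  ...
  [-2.00015,-1.99999] ⇒ x*=-2.0000
So |R|<1 on (-2.0000, 0).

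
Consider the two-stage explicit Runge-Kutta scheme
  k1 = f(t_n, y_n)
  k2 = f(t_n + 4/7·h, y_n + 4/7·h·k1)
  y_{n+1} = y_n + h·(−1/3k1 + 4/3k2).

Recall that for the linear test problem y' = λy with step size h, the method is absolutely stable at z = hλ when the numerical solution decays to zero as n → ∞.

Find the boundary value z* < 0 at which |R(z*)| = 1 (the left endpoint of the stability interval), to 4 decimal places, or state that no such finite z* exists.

z* = -1.3125.

On y'=λy, z=hλ:
  k1=λy_n ⇒ h·k1=z·y_n;  k2=λ(1+4/7z)y_n ⇒ h·k2=z(1+4/7z)y_n
  y_{n+1}/y_n = 1 − 1/3z + 4/3z(1+4/7z) = 1 + z + 16/21z²
  ⇒ R(z) = 1 + z + 16/21z².

Need |R(x)|<1, x<0.
x=-0.8: |R|=0.6876
R=1: x+16/21x²=0 ⇒ x=−21/16=-1.3125; min R=1−1/(4·16/21)=0.6719>−1
Confirm numerically:
  x=-0.930: |R|=0.72897 <1
  x=-0.625: |R|=0.67262 <1
  x=-0.624: |R|=0.67267 <1
  x=-0.567: |R|=0.67794 <1
  x=-1.824: |R|=1.71084 >1
  x=-1.768: |R|=1.61358 >1
  x=-1.728: |R|=1.54704 >1
Interval (-1.3125, 0).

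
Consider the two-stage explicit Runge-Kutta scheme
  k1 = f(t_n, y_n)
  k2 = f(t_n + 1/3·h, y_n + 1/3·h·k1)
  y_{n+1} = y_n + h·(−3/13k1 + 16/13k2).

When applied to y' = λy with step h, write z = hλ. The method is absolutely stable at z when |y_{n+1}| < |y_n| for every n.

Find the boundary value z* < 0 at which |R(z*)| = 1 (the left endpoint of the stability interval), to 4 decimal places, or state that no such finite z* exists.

Test eqn y'=λy, z=hλ:
  k1=λy_n ⇒ h·k1=z·y_n;  k2=λ(1+1/3z)y_n ⇒ h·k2=z(1+1/3z)y_n
  y_{n+1}/y_n = 1 − 3/13z + 16/13z(1+1/3z) = 1 + z + 16/39z²
  R(z) = 1 + z + 16/39z².

Need |R(x)|<1, x<0.
x=-1.59: |R|=0.4472
R=1: x+16/39x²=0 ⇒ x=−39/16=-2.4375; min R=1−1/(4·16/39)=0.3906>−1
Confirm numerically:
  x=-1.903: |R|=0.58271 <1
  x=-1.499: |R|=0.42285 <1
  x=-0.983: |R|=0.41343 <1
  x=-3.018: |R|=1.71875 >1
  x=-2.706: |R|=1.29808 >1
  x=-2.594: |R|=1.16655 >1
Interval (-2.4375, 0).

z* = -2.4375.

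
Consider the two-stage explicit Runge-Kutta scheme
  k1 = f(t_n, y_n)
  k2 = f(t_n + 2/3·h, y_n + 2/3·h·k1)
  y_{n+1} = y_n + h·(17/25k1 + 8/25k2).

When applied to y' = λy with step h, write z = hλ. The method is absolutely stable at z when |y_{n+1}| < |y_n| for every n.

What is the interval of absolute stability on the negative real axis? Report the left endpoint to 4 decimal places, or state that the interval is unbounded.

(-4.6875, 0).

With y'=λy (z=hλ):
  k1=λy_n ⇒ h·k1=z·y_n;  k2=λ(1+2/3z)y_n ⇒ h·k2=z(1+2/3z)y_n
  y_{n+1}/y_n = 1 + 17/25z + 8/25z(1+2/3z) = 1 + z + 16/75z²
  so R(z) = 1 + z + 16/75z².

Need |R(x)|<1, x<0.
x=-1.34: |R|=0.0431
R=1: x+16/75x²=0 ⇒ x=−75/16=-4.6875; min R=1−1/(4·16/75)=-0.1719>−1
Confirm numerically:
  x=-3.968: |R|=0.39094 <1
  x=-3.920: |R|=0.35817 <1
  x=-2.515: |R|=0.16562 <1
  x=-1.901: |R|=0.13006 <1
  x=-4.848: |R|=1.16600 >1
  x=-4.781: |R|=1.09537 >1
Interval (-4.6875, 0).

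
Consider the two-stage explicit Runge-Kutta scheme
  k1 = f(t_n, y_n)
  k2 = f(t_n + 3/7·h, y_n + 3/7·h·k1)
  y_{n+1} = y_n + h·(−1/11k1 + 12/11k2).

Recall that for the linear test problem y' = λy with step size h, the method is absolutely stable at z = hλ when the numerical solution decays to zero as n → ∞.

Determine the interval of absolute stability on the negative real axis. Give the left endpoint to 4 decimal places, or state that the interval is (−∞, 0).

Test eqn y'=λy, z=hλ:
  k1=λy_n ⇒ h·k1=z·y_n;  k2=λ(1+3/7z)y_n ⇒ h·k2=z(1+3/7z)y_n
  y_{n+1}/y_n = 1 − 1/11z + 12/11z(1+3/7z) = 1 + z + 36/77z²
  Hence R(z) = 1 + z + 36/77z².

Find x<0 with |R(x)|<1.
x=-0.85: |R|=0.4878
R=1: x+36/77x²=0 ⇒ x=−77/36=-2.1389; min R=1−1/(4·36/77)=0.4653>−1
Confirm numerically:
  x=-1.755: |R|=0.68501 <1
  x=-1.100: |R|=0.46571 <1
  x=-1.045: |R|=0.46556 <1
  x=-2.610: |R|=1.57488 >1
  x=-2.442: |R|=1.34607 >1
So |R|<1 on (-2.1389, 0).

z∈(-2.1389,0).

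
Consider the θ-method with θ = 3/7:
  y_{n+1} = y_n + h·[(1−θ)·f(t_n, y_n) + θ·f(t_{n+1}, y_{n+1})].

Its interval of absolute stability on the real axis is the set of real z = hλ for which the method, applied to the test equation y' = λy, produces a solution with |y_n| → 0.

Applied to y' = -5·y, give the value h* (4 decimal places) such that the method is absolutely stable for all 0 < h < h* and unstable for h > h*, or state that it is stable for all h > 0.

Set f=λy, z=hλ:
  y_{n+1} = y_n + z·[4/7·y_n + 3/7·y_{n+1}] ⇒ (1 − 3/7z)y_{n+1} = (1 + 4/7z)y_n
  so R(z) = (1 + 4/7z)/(1 − 3/7z).

Need |R(x)|<1, x<0.
x=-1.66: |R|=0.0301
R=−1: 1+4/7x = −1+3/7x ⇒ -1/7x=2 ⇒ x=2/(-1/7)=-14.0000
Confirm numerically:
  x=-12.107: |R|=0.95630 <1
  x=-11.533: |R|=0.94070 <1
  x=-11.436: |R|=0.93793 <1
  x=-9.616: |R|=0.87771 <1
  x=-14.090: |R|=1.00183 >1
  x=-14.065: |R|=1.00132 >1
  x=-14.035: |R|=1.00071 >1
Stable set (-14.0000, 0).

(-14.0000,0); λ=-5 ⇒ h* = (14)/5 = 2.8000.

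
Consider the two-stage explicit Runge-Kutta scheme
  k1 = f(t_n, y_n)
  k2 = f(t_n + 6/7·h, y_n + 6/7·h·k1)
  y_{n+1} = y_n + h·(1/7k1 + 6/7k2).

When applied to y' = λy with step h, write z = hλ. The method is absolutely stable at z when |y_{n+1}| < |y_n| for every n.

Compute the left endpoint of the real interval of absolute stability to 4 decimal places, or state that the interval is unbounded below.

On y'=λy, z=hλ:
  k1=λy_n ⇒ h·k1=z·y_n;  k2=λ(1+6/7z)y_n ⇒ h·k2=z(1+6/7z)y_n
  y_{n+1}/y_n = 1 + 1/7z + 6/7z(1+6/7z) = 1 + z + 36/49z²
  Hence R(z) = 1 + z + 36/49z².

Solve |R(x)|<1 on ℝ⁻.
x=-1.73: |R|=1.4689
R=1: x+36/49x²=0 ⇒ x=−49/36=-1.3611; min R=1−1/(4·36/49)=0.6597>−1
Confirm numerically:
  x=-0.919: |R|=0.70149 <1
  x=-0.884: |R|=0.69013 <1
  x=-0.657: |R|=0.66013 <1
  x=-1.784: |R|=1.55428 >1
  x=-1.748: |R|=1.49686 >1
  x=-1.410: |R|=1.05064 >1
Stable set (-1.3611, 0).

z* = -1.3611.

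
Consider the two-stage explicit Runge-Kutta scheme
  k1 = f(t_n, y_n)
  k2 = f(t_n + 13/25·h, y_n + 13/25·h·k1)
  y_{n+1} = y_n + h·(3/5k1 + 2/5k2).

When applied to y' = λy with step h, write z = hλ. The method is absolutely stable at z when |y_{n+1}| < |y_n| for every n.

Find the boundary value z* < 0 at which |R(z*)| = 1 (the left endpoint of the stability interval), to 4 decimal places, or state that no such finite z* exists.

With y'=λy (z=hλ):
  k1=λy_n ⇒ h·k1=z·y_n;  k2=λ(1+13/25z)y_n ⇒ h·k2=z(1+13/25z)y_n
  y_{n+1}/y_n = 1 + 3/5z + 2/5z(1+13/25z) = 1 + z + 26/125z²
  so R(z) = 1 + z + 26/125z².

Find x<0 with |R(x)|<1.
x=-0.5: |R|=0.5520
R=1: x+26/125x²=0 ⇒ x=−125/26=-4.8077; min R=1−1/(4·26/125)=-0.2019>−1
Confirm numerically:
  x=-3.783: |R|=0.19371 <1
  x=-2.735: |R|=0.17911 <1
  x=-1.960: |R|=0.16095 <1
  x=-4.837: |R|=1.02949 >1
  x=-4.828: |R|=1.02039 >1
Stable set (-4.8077, 0).

z* = -4.8077.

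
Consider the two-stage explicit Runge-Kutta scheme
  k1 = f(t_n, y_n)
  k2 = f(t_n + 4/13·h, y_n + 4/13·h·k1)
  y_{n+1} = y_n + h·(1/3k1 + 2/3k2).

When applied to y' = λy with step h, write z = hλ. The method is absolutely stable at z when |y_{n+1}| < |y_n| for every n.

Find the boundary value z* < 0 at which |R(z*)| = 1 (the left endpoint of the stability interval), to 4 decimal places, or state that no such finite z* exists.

With y'=λy (z=hλ):
  k1=λy_n ⇒ h·k1=z·y_n;  k2=λ(1+4/13z)y_n ⇒ h·k2=z(1+4/13z)y_n
  y_{n+1}/y_n = 1 + 1/3z + 2/3z(1+4/13z) = 1 + z + 8/39z²
  ⇒ R(z) = 1 + z + 8/39z².

Find x<0 with |R(x)|<1.
x=-0.35: |R|=0.6751
R=1: x+8/39x²=0 ⇒ x=−39/8=-4.8750; min R=1−1/(4·8/39)=-0.2188>−1
Confirm numerically:
  x=-4.724: |R|=0.85368 <1
  x=-3.413: |R|=0.02355 <1
  x=-3.256: |R|=0.08133 <1
  x=-2.724: |R|=0.20191 <1
  x=-5.459: |R|=1.65396 >1
  x=-5.029: |R|=1.15886 >1
  x=-4.989: |R|=1.11667 >1
So |R|<1 on (-4.8750, 0).

z* = -4.8750.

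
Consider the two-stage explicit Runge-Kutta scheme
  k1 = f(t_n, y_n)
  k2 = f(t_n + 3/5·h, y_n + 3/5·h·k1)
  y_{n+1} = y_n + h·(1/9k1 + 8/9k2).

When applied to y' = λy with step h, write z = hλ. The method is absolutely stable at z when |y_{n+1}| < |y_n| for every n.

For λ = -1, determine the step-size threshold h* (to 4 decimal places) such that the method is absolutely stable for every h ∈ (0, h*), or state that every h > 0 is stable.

(-1.8750,0); λ=-1 ⇒ h* = (15/8)/1 = 1.8750.

With y'=λy (z=hλ):
  k1=λy_n ⇒ h·k1=z·y_n;  k2=λ(1+3/5z)y_n ⇒ h·k2=z(1+3/5z)y_n
  y_{n+1}/y_n = 1 + 1/9z + 8/9z(1+3/5z) = 1 + z + 8/15z²
  ⇒ R(z) = 1 + z + 8/15z².

Boundary: |R(x)|=1, x<0.
x=-1.66: |R|=0.8097
R=1: x+8/15x²=0 ⇒ x=−15/8=-1.8750; min R=1−1/(4·8/15)=0.5312>−1
Confirm numerically:
  x=-1.703: |R|=0.84378 <1
  x=-1.615: |R|=0.77605 <1
  x=-1.559: |R|=0.73726 <1
  x=-1.000: |R|=0.53333 <1
  x=-2.285: |R|=1.49965 >1
  x=-2.127: |R|=1.28587 >1
Stable set (-1.8750, 0).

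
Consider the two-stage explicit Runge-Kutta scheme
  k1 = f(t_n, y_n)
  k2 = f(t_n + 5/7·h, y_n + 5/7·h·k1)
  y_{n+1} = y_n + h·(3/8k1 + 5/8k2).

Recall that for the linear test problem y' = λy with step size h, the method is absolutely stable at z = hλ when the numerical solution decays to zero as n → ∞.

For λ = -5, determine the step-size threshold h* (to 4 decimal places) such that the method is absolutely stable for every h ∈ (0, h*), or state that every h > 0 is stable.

Set f=λy, z=hλ:
  k1=λy_n ⇒ h·k1=z·y_n;  k2=λ(1+5/7z)y_n ⇒ h·k2=z(1+5/7z)y_n
  y_{n+1}/y_n = 1 + 3/8z + 5/8z(1+5/7z) = 1 + z + 25/56z²
  ⇒ R(z) = 1 + z + 25/56z².

Solve |R(x)|<1 on ℝ⁻.
x=-1.39: |R|=0.4725
R=1: x+25/56x²=0 ⇒ x=−56/25=-2.2400; min R=1−1/(4·25/56)=0.4400>−1
Confirm numerically:
  x=-2.214: |R|=0.97430 <1
  x=-2.088: |R|=0.85831 <1
  x=-1.786: |R|=0.63802 <1
  x=-1.665: |R|=0.57260 <1
  x=-2.824: |R|=1.73626 >1
  x=-2.522: |R|=1.31750 >1
  x=-2.429: |R|=1.20495 >1
So |R|<1 on (-2.2400, 0).

(-2.2400,0); λ=-5 ⇒ h* = (56/25)/5 = 0.4480.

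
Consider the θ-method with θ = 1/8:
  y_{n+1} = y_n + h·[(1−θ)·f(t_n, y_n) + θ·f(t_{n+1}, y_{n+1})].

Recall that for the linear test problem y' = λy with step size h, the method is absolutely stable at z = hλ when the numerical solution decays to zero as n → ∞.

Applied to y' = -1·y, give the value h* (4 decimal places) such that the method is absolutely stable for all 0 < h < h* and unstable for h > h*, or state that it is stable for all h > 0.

Test eqn y'=λy, z=hλ:
  y_{n+1} = y_n + z·[7/8·y_n + 1/8·y_{n+1}] ⇒ (1 − 1/8z)y_{n+1} = (1 + 7/8z)y_n
  so R(z) = (1 + 7/8z)/(1 − 1/8z).

Need |R(x)|<1, x<0.
x=-0.69: |R|=0.3648
R=−1: 1+7/8x = −1+1/8x ⇒ -3/4x=2 ⇒ x=2/(-3/4)=-2.6667
Confirm numerically:
  x=-2.320: |R|=0.79845 <1
  x=-2.250: |R|=0.75610 <1
  x=-1.986: |R|=0.59103 <1
  x=-3.027: |R|=1.19606 >1
  x=-2.931: |R|=1.14509 >1
Stable set (-2.6667, 0).

(-2.6667,0); λ=-1 ⇒ h* = (8/3)/1 = 2.6667.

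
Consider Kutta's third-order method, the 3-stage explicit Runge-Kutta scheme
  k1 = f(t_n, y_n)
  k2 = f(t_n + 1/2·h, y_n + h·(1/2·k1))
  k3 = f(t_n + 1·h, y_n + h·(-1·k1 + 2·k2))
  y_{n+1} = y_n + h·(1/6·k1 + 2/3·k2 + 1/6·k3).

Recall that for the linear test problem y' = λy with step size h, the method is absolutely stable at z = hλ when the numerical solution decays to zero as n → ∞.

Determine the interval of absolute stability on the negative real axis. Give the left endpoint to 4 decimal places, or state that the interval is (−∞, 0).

On y'=λy, z=hλ:
  order 3, 3-stage ⇒ R(z)=1+z+z^2/2+z^3/6
  (e.g. R(-0.54)=0.57956, |R|=0.57956)

Find x<0 with |R(x)|<1.
x=-0.54: |R|=0.5796
|R(-2.65)|=1.2404 |R(-2.25)|=0.6172 |R(-2.03)|=0.3638
Bisect:
  x_lo=-2.9841 |R|=1.9606  x_hi=-0.2302 |R|=0.7943
  mid=-1.60717 |R|=0.00756 →hi
  mid=-2.29566 |R|=0.67700 →hi
  mid=-2.63990 |R|=1.22163 →lo
  mid=-2.46778 |R|=0.92758 →hi
  mid=-2.55384 |R|=1.06885 →lo
  mid=-2.51081 |R|=0.99682 →hi
  mid=-2.53232 |R|=1.03248 →lo
  mid=-2.52156 |R|=1.01456 →lo
  ...
  [-2.51282,-2.51266] ⇒ x*=-2.5127
Stable set (-2.5127, 0).

z∈(-2.5127,0).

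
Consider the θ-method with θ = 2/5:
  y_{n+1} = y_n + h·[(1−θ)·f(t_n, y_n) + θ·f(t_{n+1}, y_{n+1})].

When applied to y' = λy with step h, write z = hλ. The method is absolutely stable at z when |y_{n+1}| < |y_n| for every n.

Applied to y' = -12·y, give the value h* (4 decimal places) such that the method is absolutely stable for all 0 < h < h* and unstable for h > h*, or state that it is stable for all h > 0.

(-10.0000,0); λ=-12 ⇒ h* = (10)/12 = 0.8333.

On y'=λy, z=hλ:
  y_{n+1} = y_n + z·[3/5·y_n + 2/5·y_{n+1}] ⇒ (1 − 2/5z)y_{n+1} = (1 + 3/5z)y_n
  ⇒ R(z) = (1 + 3/5z)/(1 − 2/5z).

Need |R(x)|<1, x<0.
x=-0.58: |R|=0.5292
R=−1: 1+3/5x = −1+2/5x ⇒ -1/5x=2 ⇒ x=2/(-1/5)=-10.0000
Confirm numerically:
  x=-9.601: |R|=0.98351 <1
  x=-6.117: |R|=0.77469 <1
  x=-5.774: |R|=0.74462 <1
  x=-10.509: |R|=1.01956 >1
  x=-10.167: |R|=1.00659 >1
  x=-10.110: |R|=1.00436 >1
So |R|<1 on (-10.0000, 0).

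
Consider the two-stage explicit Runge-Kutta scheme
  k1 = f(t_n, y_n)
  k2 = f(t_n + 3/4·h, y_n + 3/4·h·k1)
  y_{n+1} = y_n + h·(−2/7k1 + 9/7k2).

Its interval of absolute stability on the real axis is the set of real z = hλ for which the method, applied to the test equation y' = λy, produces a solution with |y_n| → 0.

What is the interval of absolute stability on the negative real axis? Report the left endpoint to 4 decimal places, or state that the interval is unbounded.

z∈(-1.0370,0).

On y'=λy, z=hλ:
  k1=λy_n ⇒ h·k1=z·y_n;  k2=λ(1+3/4z)y_n ⇒ h·k2=z(1+3/4z)y_n
  y_{n+1}/y_n = 1 − 2/7z + 9/7z(1+3/4z) = 1 + z + 27/28z²
  ⇒ R(z) = 1 + z + 27/28z².

Boundary: |R(x)|=1, x<0.
x=-1.37: |R|=1.4399
R=1: x+27/28x²=0 ⇒ x=−28/27=-1.0370; min R=1−1/(4·27/28)=0.7407>−1
Confirm numerically:
  x=-0.895: |R|=0.87742 <1
  x=-0.823: |R|=0.83014 <1
  x=-0.764: |R|=0.79885 <1
  x=-0.620: |R|=0.75067 <1
  x=-1.520: |R|=1.70789 >1
  x=-1.426: |R|=1.53485 >1
Interval (-1.0370, 0).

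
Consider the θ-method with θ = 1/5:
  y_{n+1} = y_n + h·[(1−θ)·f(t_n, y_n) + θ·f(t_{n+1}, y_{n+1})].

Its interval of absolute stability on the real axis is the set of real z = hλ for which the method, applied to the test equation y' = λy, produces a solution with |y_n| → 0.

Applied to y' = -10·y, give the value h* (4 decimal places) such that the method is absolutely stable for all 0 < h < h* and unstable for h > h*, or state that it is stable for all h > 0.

Set f=λy, z=hλ:
  y_{n+1} = y_n + z·[4/5·y_n + 1/5·y_{n+1}] ⇒ (1 − 1/5z)y_{n+1} = (1 + 4/5z)y_n
  ⇒ R(z) = (1 + 4/5z)/(1 − 1/5z).

Boundary: |R(x)|=1, x<0.
x=-1.73: |R|=0.2853
R=−1: 1+4/5x = −1+1/5x ⇒ -3/5x=2 ⇒ x=2/(-3/5)=-3.3333
Confirm numerically:
  x=-2.522: |R|=0.67642 <1
  x=-2.103: |R|=0.48036 <1
  x=-1.701: |R|=0.26921 <1
  x=-3.760: |R|=1.14612 >1
  x=-3.695: |R|=1.12478 >1
  x=-3.453: |R|=1.04247 >1
So |R|<1 on (-3.3333, 0).

(-3.3333,0); λ=-10 ⇒ h* = (10/3)/10 = 0.3333.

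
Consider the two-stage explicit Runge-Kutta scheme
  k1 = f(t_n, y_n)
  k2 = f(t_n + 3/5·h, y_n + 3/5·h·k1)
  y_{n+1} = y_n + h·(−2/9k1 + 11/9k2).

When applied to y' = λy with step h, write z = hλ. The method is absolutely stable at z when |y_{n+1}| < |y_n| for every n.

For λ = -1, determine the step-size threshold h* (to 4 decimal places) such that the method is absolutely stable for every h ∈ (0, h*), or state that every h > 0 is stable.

(-1.3636,0); λ=-1 ⇒ h* = (15/11)/1 = 1.3636.

On y'=λy, z=hλ:
  k1=λy_n ⇒ h·k1=z·y_n;  k2=λ(1+3/5z)y_n ⇒ h·k2=z(1+3/5z)y_n
  y_{n+1}/y_n = 1 − 2/9z + 11/9z(1+3/5z) = 1 + z + 11/15z²
  Hence R(z) = 1 + z + 11/15z².

Solve |R(x)|<1 on ℝ⁻.
x=-1.46: |R|=1.1032
R=1: x+11/15x²=0 ⇒ x=−15/11=-1.3636; min R=1−1/(4·11/15)=0.6591>−1
Confirm numerically:
  x=-1.312: |R|=0.95032 <1
  x=-0.972: |R|=0.72084 <1
  x=-0.636: |R|=0.66063 <1
  x=-1.816: |R|=1.60243 >1
  x=-1.593: |R|=1.26794 >1
Stable set (-1.3636, 0).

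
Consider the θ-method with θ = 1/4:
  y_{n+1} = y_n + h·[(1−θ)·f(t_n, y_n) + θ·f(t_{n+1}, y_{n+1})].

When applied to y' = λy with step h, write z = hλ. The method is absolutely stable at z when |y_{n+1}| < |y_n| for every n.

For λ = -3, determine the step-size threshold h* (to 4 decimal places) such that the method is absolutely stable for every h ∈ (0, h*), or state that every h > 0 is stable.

With y'=λy (z=hλ):
  y_{n+1} = y_n + z·[3/4·y_n + 1/4·y_{n+1}] ⇒ (1 − 1/4z)y_{n+1} = (1 + 3/4z)y_n
  Hence R(z) = (1 + 3/4z)/(1 − 1/4z).

Find x<0 with |R(x)|<1.
x=-0.44: |R|=0.6036
R=−1: 1+3/4x = −1+1/4x ⇒ -1/2x=2 ⇒ x=2/(-1/2)=-4.0000
Confirm numerically:
  x=-3.795: |R|=0.94740 <1
  x=-3.761: |R|=0.93841 <1
  x=-3.453: |R|=0.85321 <1
  x=-1.783: |R|=0.23327 <1
  x=-4.498: |R|=1.11720 >1
  x=-4.289: |R|=1.06973 >1
  x=-4.237: |R|=1.05755 >1
Interval (-4.0000, 0).

(-4.0000,0); λ=-3 ⇒ h* = (4)/3 = 1.3333.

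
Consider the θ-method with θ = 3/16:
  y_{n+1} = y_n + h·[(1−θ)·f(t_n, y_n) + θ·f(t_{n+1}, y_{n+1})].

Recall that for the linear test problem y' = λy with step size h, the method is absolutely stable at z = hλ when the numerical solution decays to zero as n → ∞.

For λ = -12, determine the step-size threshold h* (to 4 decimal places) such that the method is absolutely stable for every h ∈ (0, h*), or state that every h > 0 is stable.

(-3.2000,0); λ=-12 ⇒ h* = (16/5)/12 = 0.2667.

Test eqn y'=λy, z=hλ:
  y_{n+1} = y_n + z·[13/16·y_n + 3/16·y_{n+1}] ⇒ (1 − 3/16z)y_{n+1} = (1 + 13/16z)y_n
  Hence R(z) = (1 + 13/16z)/(1 − 3/16z).

Need |R(x)|<1, x<0.
x=-0.66: |R|=0.4127
R=−1: 1+13/16x = −1+3/16x ⇒ -5/8x=2 ⇒ x=2/(-5/8)=-3.2000
Confirm numerically:
  x=-2.314: |R|=0.61381 <1
  x=-2.065: |R|=0.48862 <1
  x=-1.908: |R|=0.40527 <1
  x=-1.906: |R|=0.40418 <1
  x=-3.654: |R|=1.16839 >1
  x=-3.522: |R|=1.12121 >1
Stable set (-3.2000, 0).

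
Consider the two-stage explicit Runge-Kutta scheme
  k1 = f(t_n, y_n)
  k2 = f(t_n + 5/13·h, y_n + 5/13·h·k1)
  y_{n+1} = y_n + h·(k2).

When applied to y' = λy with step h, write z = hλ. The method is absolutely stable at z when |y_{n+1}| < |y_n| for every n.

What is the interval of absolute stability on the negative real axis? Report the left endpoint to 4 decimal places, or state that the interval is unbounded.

On y'=λy, z=hλ:
  k1=λy_n ⇒ h·k1=z·y_n;  k2=λ(1+5/13z)y_n ⇒ h·k2=z(1+5/13z)y_n
  y_{n+1}/y_n = 1 + z(1+5/13z) = 1 + z + 5/13z²
  so R(z) = 1 + z + 5/13z².

Solve |R(x)|<1 on ℝ⁻.
x=-1.45: |R|=0.3587
R=1: x+5/13x²=0 ⇒ x=−13/5=-2.6000; min R=1−1/(4·5/13)=0.3500>−1
Confirm numerically:
  x=-2.142: |R|=0.62268 <1
  x=-2.097: |R|=0.59431 <1
  x=-1.309: |R|=0.35003 <1
  x=-1.292: |R|=0.35002 <1
  x=-3.032: |R|=1.50378 >1
  x=-3.000: |R|=1.46154 >1
  x=-2.775: |R|=1.18678 >1
So |R|<1 on (-2.6000, 0).

(-2.6000, 0).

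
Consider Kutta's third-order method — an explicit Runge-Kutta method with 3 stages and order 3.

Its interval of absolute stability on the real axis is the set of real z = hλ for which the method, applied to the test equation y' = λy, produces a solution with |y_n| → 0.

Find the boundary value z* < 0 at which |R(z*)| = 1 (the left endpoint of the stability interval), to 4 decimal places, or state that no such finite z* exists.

Set f=λy, z=hλ:
  order 3, 3-stage ⇒ R(z)=1+z+z^2/2+z^3/6
  (e.g. R(-0.55)=0.57352, |R|=0.57352)

Boundary: |R(x)|=1, x<0.
x=-0.55: |R|=0.5735
|R(-2.13)|=0.4721 |R(-1.99)|=0.3234 |R(-1.29)|=0.1843
Bisect:
  x_lo=-2.9888 |R|=1.9721  x_hi=-0.0570 |R|=0.9446
  mid=-1.52292 |R|=0.04804 →hi
  mid=-2.25585 |R|=0.62471 →hi
  mid=-2.62232 |R|=1.18947 →lo
  mid=-2.43909 |R|=0.88293 →hi
  mid=-2.53070 |R|=1.02977 →lo
  mid=-2.48490 |R|=0.95479 →hi
  mid=-2.50780 |R|=0.99189 →hi
  mid=-2.51925 |R|=1.01073 →lo
  mid=-2.51353 |R|=1.00128 →lo
  mid=-2.51066 |R|=0.99658 →hi
  ...
  [-2.51281,-2.51263] ⇒ x*=-2.5127
Interval (-2.5127, 0).

z* = -2.5127.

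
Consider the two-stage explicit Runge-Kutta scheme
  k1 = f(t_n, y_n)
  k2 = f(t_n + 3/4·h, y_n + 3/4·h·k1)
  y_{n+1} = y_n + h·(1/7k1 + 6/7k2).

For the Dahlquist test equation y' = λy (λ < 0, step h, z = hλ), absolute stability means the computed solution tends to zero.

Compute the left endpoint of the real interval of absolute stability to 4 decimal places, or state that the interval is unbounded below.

left endpoint -1.5556.

With y'=λy (z=hλ):
  k1=λy_n ⇒ h·k1=z·y_n;  k2=λ(1+3/4z)y_n ⇒ h·k2=z(1+3/4z)y_n
  y_{n+1}/y_n = 1 + 1/7z + 6/7z(1+3/4z) = 1 + z + 9/14z²
  Hence R(z) = 1 + z + 9/14z².

Boundary: |R(x)|=1, x<0.
x=-1.08: |R|=0.6698
R=1: x+9/14x²=0 ⇒ x=−14/9=-1.5556; min R=1−1/(4·9/14)=0.6111>−1
Confirm numerically:
  x=-1.442: |R|=0.89473 <1
  x=-1.279: |R|=0.77261 <1
  x=-0.814: |R|=0.61195 <1
  x=-0.745: |R|=0.61180 <1
  x=-2.116: |R|=1.76236 >1
  x=-1.921: |R|=1.45130 >1
  x=-1.724: |R|=1.18668 >1
Interval (-1.5556, 0).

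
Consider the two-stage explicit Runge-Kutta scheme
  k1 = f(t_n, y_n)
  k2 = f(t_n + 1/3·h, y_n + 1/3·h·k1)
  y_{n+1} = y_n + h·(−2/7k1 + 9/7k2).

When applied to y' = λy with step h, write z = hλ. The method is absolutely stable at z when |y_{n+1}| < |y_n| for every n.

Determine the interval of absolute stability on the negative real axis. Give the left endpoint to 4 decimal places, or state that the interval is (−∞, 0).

(-2.3333, 0).

With y'=λy (z=hλ):
  k1=λy_n ⇒ h·k1=z·y_n;  k2=λ(1+1/3z)y_n ⇒ h·k2=z(1+1/3z)y_n
  y_{n+1}/y_n = 1 − 2/7z + 9/7z(1+1/3z) = 1 + z + 3/7z²
  Hence R(z) = 1 + z + 3/7z².

Need |R(x)|<1, x<0.
x=-0.44: |R|=0.6430
R=1: x+3/7x²=0 ⇒ x=−7/3=-2.3333; min R=1−1/(4·3/7)=0.4167>−1
Confirm numerically:
  x=-1.615: |R|=0.50281 <1
  x=-1.590: |R|=0.49347 <1
  x=-1.436: |R|=0.44776 <1
  x=-1.117: |R|=0.41772 <1
  x=-2.653: |R|=1.36346 >1
  x=-2.589: |R|=1.28368 >1
  x=-2.431: |R|=1.10175 >1
Interval (-2.3333, 0).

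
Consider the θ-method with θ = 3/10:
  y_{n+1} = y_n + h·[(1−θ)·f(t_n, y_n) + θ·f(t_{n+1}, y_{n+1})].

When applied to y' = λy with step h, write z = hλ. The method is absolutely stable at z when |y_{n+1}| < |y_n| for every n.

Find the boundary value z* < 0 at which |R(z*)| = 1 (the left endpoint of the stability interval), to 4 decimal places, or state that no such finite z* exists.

left endpoint -5.0000.

Set f=λy, z=hλ:
  y_{n+1} = y_n + z·[7/10·y_n + 3/10·y_{n+1}] ⇒ (1 − 3/10z)y_{n+1} = (1 + 7/10z)y_n
  ⇒ R(z) = (1 + 7/10z)/(1 − 3/10z).

Find x<0 with |R(x)|<1.
x=-0.69: |R|=0.4283
R=−1: 1+7/10x = −1+3/10x ⇒ -2/5x=2 ⇒ x=2/(-2/5)=-5.0000
Confirm numerically:
  x=-3.788: |R|=0.77308 <1
  x=-3.713: |R|=0.75647 <1
  x=-3.673: |R|=0.74747 <1
  x=-5.497: |R|=1.07504 >1
  x=-5.400: |R|=1.06107 >1
Interval (-5.0000, 0).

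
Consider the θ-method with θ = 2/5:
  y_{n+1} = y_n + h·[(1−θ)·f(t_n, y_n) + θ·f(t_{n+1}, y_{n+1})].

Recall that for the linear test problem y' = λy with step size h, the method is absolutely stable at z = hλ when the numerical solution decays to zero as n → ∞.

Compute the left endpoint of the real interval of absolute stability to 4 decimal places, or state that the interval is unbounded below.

With y'=λy (z=hλ):
  y_{n+1} = y_n + z·[3/5·y_n + 2/5·y_{n+1}] ⇒ (1 − 2/5z)y_{n+1} = (1 + 3/5z)y_n
  R(z) = (1 + 3/5z)/(1 − 2/5z).

Boundary: |R(x)|=1, x<0.
x=-0.6: |R|=0.5161
R=−1: 1+3/5x = −1+2/5x ⇒ -1/5x=2 ⇒ x=2/(-1/5)=-10.0000
Confirm numerically:
  x=-7.991: |R|=0.90425 <1
  x=-6.619: |R|=0.81462 <1
  x=-6.504: |R|=0.80586 <1
  x=-10.410: |R|=1.01588 >1
  x=-10.368: |R|=1.01430 >1
Interval (-10.0000, 0).

z* = -10.0000.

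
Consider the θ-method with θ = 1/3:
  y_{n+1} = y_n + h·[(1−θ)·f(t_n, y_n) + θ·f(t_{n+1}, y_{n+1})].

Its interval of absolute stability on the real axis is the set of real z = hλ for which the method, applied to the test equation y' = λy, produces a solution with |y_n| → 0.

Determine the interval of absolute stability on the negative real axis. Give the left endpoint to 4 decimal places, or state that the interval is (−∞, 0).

z∈(-6.0000,0).

Test eqn y'=λy, z=hλ:
  y_{n+1} = y_n + z·[2/3·y_n + 1/3·y_{n+1}] ⇒ (1 − 1/3z)y_{n+1} = (1 + 2/3z)y_n
  so R(z) = (1 + 2/3z)/(1 − 1/3z).

Find x<0 with |R(x)|<1.
x=-0.84: |R|=0.3437
R=−1: 1+2/3x = −1+1/3x ⇒ -1/3x=2 ⇒ x=2/(-1/3)=-6.0000
Confirm numerically:
  x=-4.990: |R|=0.87359 <1
  x=-4.212: |R|=0.75208 <1
  x=-3.346: |R|=0.58178 <1
  x=-2.906: |R|=0.47613 <1
  x=-6.496: |R|=1.05223 >1
  x=-6.121: |R|=1.01327 >1
Stable set (-6.0000, 0).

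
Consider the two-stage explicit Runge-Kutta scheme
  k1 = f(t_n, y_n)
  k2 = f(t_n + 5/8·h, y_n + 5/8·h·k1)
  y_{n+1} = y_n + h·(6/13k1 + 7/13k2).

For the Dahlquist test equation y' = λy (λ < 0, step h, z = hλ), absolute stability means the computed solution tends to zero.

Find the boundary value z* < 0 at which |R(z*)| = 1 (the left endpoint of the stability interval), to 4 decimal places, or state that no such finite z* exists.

With y'=λy (z=hλ):
  k1=λy_n ⇒ h·k1=z·y_n;  k2=λ(1+5/8z)y_n ⇒ h·k2=z(1+5/8z)y_n
  y_{n+1}/y_n = 1 + 6/13z + 7/13z(1+5/8z) = 1 + z + 35/104z²
  ⇒ R(z) = 1 + z + 35/104z².

Find x<0 with |R(x)|<1.
x=-1.58: |R|=0.2601
R=1: x+35/104x²=0 ⇒ x=−104/35=-2.9714; min R=1−1/(4·35/104)=0.2571>−1
Confirm numerically:
  x=-2.672: |R|=0.73074 <1
  x=-2.410: |R|=0.54465 <1
  x=-1.754: |R|=0.28137 <1
  x=-1.459: |R|=0.25738 <1
  x=-3.369: |R|=1.45077 >1
  x=-3.058: |R|=1.08909 >1
Stable set (-2.9714, 0).

left endpoint -2.9714.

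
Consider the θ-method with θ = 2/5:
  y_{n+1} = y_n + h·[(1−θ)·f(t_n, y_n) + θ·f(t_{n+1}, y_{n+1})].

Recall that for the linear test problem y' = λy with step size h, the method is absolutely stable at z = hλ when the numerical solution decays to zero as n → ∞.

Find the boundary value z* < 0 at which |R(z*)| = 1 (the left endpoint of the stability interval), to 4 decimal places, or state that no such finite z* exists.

With y'=λy (z=hλ):
  y_{n+1} = y_n + z·[3/5·y_n + 2/5·y_{n+1}] ⇒ (1 − 2/5z)y_{n+1} = (1 + 3/5z)y_n
  Hence R(z) = (1 + 3/5z)/(1 − 2/5z).

Boundary: |R(x)|=1, x<0.
x=-0.69: |R|=0.4592
R=−1: 1+3/5x = −1+2/5x ⇒ -1/5x=2 ⇒ x=2/(-1/5)=-10.0000
Confirm numerically:
  x=-9.276: |R|=0.96926 <1
  x=-7.294: |R|=0.86185 <1
  x=-5.074: |R|=0.67481 <1
  x=-10.586: |R|=1.02239 >1
  x=-10.145: |R|=1.00573 >1
  x=-10.070: |R|=1.00278 >1
Stable set (-10.0000, 0).

left endpoint -10.0000.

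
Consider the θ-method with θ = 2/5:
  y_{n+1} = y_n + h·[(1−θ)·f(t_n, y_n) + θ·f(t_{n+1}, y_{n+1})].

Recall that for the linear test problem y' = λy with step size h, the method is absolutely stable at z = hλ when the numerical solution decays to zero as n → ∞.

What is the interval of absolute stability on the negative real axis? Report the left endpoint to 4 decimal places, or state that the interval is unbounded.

(-10.0000, 0).

Test eqn y'=λy, z=hλ:
  y_{n+1} = y_n + z·[3/5·y_n + 2/5·y_{n+1}] ⇒ (1 − 2/5z)y_{n+1} = (1 + 3/5z)y_n
  R(z) = (1 + 3/5z)/(1 − 2/5z).

Boundary: |R(x)|=1, x<0.
x=-1.26: |R|=0.1622
R=−1: 1+3/5x = −1+2/5x ⇒ -1/5x=2 ⇒ x=2/(-1/5)=-10.0000
Confirm numerically:
  x=-8.480: |R|=0.93078 <1
  x=-8.447: |R|=0.92907 <1
  x=-5.819: |R|=0.74871 <1
  x=-10.469: |R|=1.01808 >1
  x=-10.463: |R|=1.01786 >1
  x=-10.387: |R|=1.01502 >1
Interval (-10.0000, 0).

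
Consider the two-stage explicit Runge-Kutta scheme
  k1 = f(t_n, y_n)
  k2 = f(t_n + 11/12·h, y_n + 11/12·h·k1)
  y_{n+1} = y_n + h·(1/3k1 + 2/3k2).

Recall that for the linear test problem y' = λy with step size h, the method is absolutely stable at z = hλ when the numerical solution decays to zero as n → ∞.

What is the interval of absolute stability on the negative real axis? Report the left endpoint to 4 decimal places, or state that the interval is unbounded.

With y'=λy (z=hλ):
  k1=λy_n ⇒ h·k1=z·y_n;  k2=λ(1+11/12z)y_n ⇒ h·k2=z(1+11/12z)y_n
  y_{n+1}/y_n = 1 + 1/3z + 2/3z(1+11/12z) = 1 + z + 11/18z²
  R(z) = 1 + z + 11/18z².

Need |R(x)|<1, x<0.
x=-0.62: |R|=0.6149
R=1: x+11/18x²=0 ⇒ x=−18/11=-1.6364; min R=1−1/(4·11/18)=0.5909>−1
Confirm numerically:
  x=-1.611: |R|=0.97503 <1
  x=-1.270: |R|=0.71566 <1
  x=-0.870: |R|=0.59255 <1
  x=-1.991: |R|=1.43149 >1
  x=-1.862: |R|=1.25675 >1
  x=-1.752: |R|=1.12381 >1
So |R|<1 on (-1.6364, 0).

(-1.6364, 0).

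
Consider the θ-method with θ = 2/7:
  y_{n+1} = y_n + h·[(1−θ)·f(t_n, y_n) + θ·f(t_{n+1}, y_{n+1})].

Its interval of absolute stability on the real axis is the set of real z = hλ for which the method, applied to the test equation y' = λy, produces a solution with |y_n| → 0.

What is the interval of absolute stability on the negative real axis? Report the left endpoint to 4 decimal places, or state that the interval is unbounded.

(-4.6667, 0).

Test eqn y'=λy, z=hλ:
  y_{n+1} = y_n + z·[5/7·y_n + 2/7·y_{n+1}] ⇒ (1 − 2/7z)y_{n+1} = (1 + 5/7z)y_n
  so R(z) = (1 + 5/7z)/(1 − 2/7z).

Find x<0 with |R(x)|<1.
x=-0.41: |R|=0.6330
R=−1: 1+5/7x = −1+2/7x ⇒ -3/7x=2 ⇒ x=2/(-3/7)=-4.6667
Confirm numerically:
  x=-3.700: |R|=0.79861 <1
  x=-3.062: |R|=0.63319 <1
  x=-2.083: |R|=0.30584 <1
  x=-5.043: |R|=1.06608 >1
  x=-4.991: |R|=1.05730 >1
Interval (-4.6667, 0).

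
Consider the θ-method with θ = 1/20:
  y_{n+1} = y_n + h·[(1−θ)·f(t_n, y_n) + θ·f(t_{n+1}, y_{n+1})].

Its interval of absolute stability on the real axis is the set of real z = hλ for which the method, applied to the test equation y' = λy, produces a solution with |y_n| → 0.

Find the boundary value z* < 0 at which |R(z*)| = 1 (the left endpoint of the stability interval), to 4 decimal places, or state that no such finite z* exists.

Set f=λy, z=hλ:
  y_{n+1} = y_n + z·[19/20·y_n + 1/20·y_{n+1}] ⇒ (1 − 1/20z)y_{n+1} = (1 + 19/20z)y_n
  so R(z) = (1 + 19/20z)/(1 − 1/20z).

Boundary: |R(x)|=1, x<0.
x=-0.31: |R|=0.6947
R=−1: 1+19/20x = −1+1/20x ⇒ -9/10x=2 ⇒ x=2/(-9/10)=-2.2222
Confirm numerically:
  x=-1.982: |R|=0.80329 <1
  x=-1.564: |R|=0.45057 <1
  x=-1.427: |R|=0.33196 <1
  x=-1.128: |R|=0.06778 <1
  x=-2.758: |R|=1.42376 >1
  x=-2.449: |R|=1.18183 >1
  x=-2.304: |R|=1.06600 >1
Stable set (-2.2222, 0).

left endpoint -2.2222.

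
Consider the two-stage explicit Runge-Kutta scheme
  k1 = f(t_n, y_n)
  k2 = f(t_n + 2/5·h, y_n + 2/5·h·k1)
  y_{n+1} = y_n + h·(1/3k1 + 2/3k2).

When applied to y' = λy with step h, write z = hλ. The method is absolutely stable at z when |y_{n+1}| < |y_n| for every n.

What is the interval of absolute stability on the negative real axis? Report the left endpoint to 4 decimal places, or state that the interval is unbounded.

z∈(-3.7500,0).

Set f=λy, z=hλ:
  k1=λy_n ⇒ h·k1=z·y_n;  k2=λ(1+2/5z)y_n ⇒ h·k2=z(1+2/5z)y_n
  y_{n+1}/y_n = 1 + 1/3z + 2/3z(1+2/5z) = 1 + z + 4/15z²
  ⇒ R(z) = 1 + z + 4/15z².

Boundary: |R(x)|=1, x<0.
x=-1.36: |R|=0.1332
R=1: x+4/15x²=0 ⇒ x=−15/4=-3.7500; min R=1−1/(4·4/15)=0.0625>−1
Confirm numerically:
  x=-3.664: |R|=0.91597 <1
  x=-2.823: |R|=0.30215 <1
  x=-2.682: |R|=0.23617 <1
  x=-1.608: |R|=0.08151 <1
  x=-4.101: |R|=1.38385 >1
  x=-3.883: |R|=1.13772 >1
So |R|<1 on (-3.7500, 0).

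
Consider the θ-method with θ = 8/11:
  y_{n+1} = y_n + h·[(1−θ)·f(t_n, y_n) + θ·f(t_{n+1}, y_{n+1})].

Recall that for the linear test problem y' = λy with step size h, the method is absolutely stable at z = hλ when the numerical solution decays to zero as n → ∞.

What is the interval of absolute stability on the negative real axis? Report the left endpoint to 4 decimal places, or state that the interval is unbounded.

Test eqn y'=λy, z=hλ:
  y_{n+1} = y_n + z·[3/11·y_n + 8/11·y_{n+1}] ⇒ (1 − 8/11z)y_{n+1} = (1 + 3/11z)y_n
  R(z) = (1 + 3/11z)/(1 − 8/11z).

Boundary: |R(x)|=1, x<0.
x=-0.57: |R|=0.5970
x=-2: |R|=0.1852
x=-10: |R|=0.2088
x=-100: |R|=0.3564
θ=8/11≥1/2 ⇒ |1+3/11x|<|1−8/11x| ∀x<0 ⇒ interval (−∞,0).

(−∞, 0) — no finite endpoint.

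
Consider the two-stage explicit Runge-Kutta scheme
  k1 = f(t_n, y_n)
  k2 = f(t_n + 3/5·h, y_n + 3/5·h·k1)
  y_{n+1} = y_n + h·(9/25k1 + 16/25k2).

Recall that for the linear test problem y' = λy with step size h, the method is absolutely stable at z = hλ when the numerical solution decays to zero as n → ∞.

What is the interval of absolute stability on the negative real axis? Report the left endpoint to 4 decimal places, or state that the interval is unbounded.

On y'=λy, z=hλ:
  k1=λy_n ⇒ h·k1=z·y_n;  k2=λ(1+3/5z)y_n ⇒ h·k2=z(1+3/5z)y_n
  y_{n+1}/y_n = 1 + 9/25z + 16/25z(1+3/5z) = 1 + z + 48/125z²
  so R(z) = 1 + z + 48/125z².

Find x<0 with |R(x)|<1.
x=-0.63: |R|=0.5224
R=1: x+48/125x²=0 ⇒ x=−125/48=-2.6042; min R=1−1/(4·48/125)=0.3490>−1
Confirm numerically:
  x=-2.308: |R|=0.73752 <1
  x=-1.769: |R|=0.43267 <1
  x=-1.079: |R|=0.36807 <1
  x=-3.157: |R|=1.67019 >1
  x=-2.814: |R|=1.22674 >1
Stable set (-2.6042, 0).

(-2.6042, 0).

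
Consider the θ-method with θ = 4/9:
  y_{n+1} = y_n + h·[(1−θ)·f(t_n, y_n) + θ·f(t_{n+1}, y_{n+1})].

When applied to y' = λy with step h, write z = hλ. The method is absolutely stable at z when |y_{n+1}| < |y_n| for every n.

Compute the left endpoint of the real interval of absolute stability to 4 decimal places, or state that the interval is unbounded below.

z* = -18.0000.

Set f=λy, z=hλ:
  y_{n+1} = y_n + z·[5/9·y_n + 4/9·y_{n+1}] ⇒ (1 − 4/9z)y_{n+1} = (1 + 5/9z)y_n
  so R(z) = (1 + 5/9z)/(1 − 4/9z).

Find x<0 with |R(x)|<1.
x=-1.63: |R|=0.0548
R=−1: 1+5/9x = −1+4/9x ⇒ -1/9x=2 ⇒ x=2/(-1/9)=-18.0000
Confirm numerically:
  x=-13.956: |R|=0.93762 <1
  x=-13.392: |R|=0.92635 <1
  x=-8.887: |R|=0.79543 <1
  x=-18.415: |R|=1.00502 >1
  x=-18.240: |R|=1.00293 >1
Interval (-18.0000, 0).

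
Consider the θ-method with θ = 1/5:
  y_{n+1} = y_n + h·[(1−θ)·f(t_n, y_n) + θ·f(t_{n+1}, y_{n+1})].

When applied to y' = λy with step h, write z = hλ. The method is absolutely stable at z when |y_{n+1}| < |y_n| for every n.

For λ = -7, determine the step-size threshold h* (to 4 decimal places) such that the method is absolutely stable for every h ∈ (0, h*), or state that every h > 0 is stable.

(-3.3333,0); λ=-7 ⇒ h* = (10/3)/7 = 0.4762.

On y'=λy, z=hλ:
  y_{n+1} = y_n + z·[4/5·y_n + 1/5·y_{n+1}] ⇒ (1 − 1/5z)y_{n+1} = (1 + 4/5z)y_n
  Hence R(z) = (1 + 4/5z)/(1 − 1/5z).

Solve |R(x)|<1 on ℝ⁻.
x=-1.32: |R|=0.0443
R=−1: 1+4/5x = −1+1/5x ⇒ -3/5x=2 ⇒ x=2/(-3/5)=-3.3333
Confirm numerically:
  x=-3.244: |R|=0.96749 <1
  x=-3.089: |R|=0.90938 <1
  x=-2.956: |R|=0.85772 <1
  x=-2.042: |R|=0.44987 <1
  x=-3.739: |R|=1.13926 >1
  x=-3.497: |R|=1.05779 >1
  x=-3.494: |R|=1.05675 >1
Interval (-3.3333, 0).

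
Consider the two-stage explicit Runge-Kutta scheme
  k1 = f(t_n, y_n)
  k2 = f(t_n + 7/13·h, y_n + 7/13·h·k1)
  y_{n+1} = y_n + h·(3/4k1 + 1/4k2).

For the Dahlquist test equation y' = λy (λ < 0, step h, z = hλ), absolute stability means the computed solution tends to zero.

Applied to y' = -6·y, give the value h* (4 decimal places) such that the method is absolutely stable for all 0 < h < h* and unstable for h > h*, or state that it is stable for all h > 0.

(-7.4286,0); λ=-6 ⇒ h* = (52/7)/6 = 1.2381.

With y'=λy (z=hλ):
  k1=λy_n ⇒ h·k1=z·y_n;  k2=λ(1+7/13z)y_n ⇒ h·k2=z(1+7/13z)y_n
  y_{n+1}/y_n = 1 + 3/4z + 1/4z(1+7/13z) = 1 + z + 7/52z²
  R(z) = 1 + z + 7/52z².

Boundary: |R(x)|=1, x<0.
x=-0.66: |R|=0.3986
R=1: x+7/52x²=0 ⇒ x=−52/7=-7.4286; min R=1−1/(4·7/52)=-0.8571>−1
Confirm numerically:
  x=-6.227: |R|=0.00722 <1
  x=-4.718: |R|=0.72153 <1
  x=-3.491: |R|=0.85043 <1
  x=-3.406: |R|=0.84435 <1
  x=-7.859: |R|=1.45537 >1
  x=-7.741: |R|=1.32557 >1
  x=-7.709: |R|=1.29101 >1
Stable set (-7.4286, 0).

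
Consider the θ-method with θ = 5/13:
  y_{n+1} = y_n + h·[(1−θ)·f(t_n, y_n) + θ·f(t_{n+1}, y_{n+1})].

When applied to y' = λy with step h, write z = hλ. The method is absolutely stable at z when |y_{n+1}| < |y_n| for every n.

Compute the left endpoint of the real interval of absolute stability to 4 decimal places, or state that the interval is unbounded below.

left endpoint -8.6667.

Test eqn y'=λy, z=hλ:
  y_{n+1} = y_n + z·[8/13·y_n + 5/13·y_{n+1}] ⇒ (1 − 5/13z)y_{n+1} = (1 + 8/13z)y_n
  Hence R(z) = (1 + 8/13z)/(1 − 5/13z).

Need |R(x)|<1, x<0.
x=-0.67: |R|=0.4673
R=−1: 1+8/13x = −1+5/13x ⇒ -3/13x=2 ⇒ x=2/(-3/13)=-8.6667
Confirm numerically:
  x=-8.205: |R|=0.97436 <1
  x=-5.663: |R|=0.78190 <1
  x=-5.551: |R|=0.77065 <1
  x=-4.316: |R|=0.62256 <1
  x=-8.956: |R|=1.01502 >1
  x=-8.946: |R|=1.01452 >1
Stable set (-8.6667, 0).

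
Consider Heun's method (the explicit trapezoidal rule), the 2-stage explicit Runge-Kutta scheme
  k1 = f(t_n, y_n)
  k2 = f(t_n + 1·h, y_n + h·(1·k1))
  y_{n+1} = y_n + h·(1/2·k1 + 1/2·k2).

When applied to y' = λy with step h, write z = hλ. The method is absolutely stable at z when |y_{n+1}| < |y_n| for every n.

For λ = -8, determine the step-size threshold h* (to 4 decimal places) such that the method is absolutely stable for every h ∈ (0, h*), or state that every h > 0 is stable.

Test eqn y'=λy, z=hλ:
  order 2, 2-stage ⇒ R(z)=1+z+z^2/2
  (e.g. R(-0.9)=0.50500, |R|=0.50500)

Need |R(x)|<1, x<0.
x=-0.9: |R|=0.5050
|R(-2.25)|=1.2812 |R(-1.91)|=0.9140 |R(-1.2)|=0.5200
Bisect:
  x_lo=-2.8467 |R|=2.2051  x_hi=-0.2251 |R|=0.8003
  mid=-1.53586 |R|=0.64358 →hi
  mid=-2.19126 |R|=1.20955 →lo
  mid=-1.86356 |R|=0.87287 →hi
  mid=-2.02741 |R|=1.02779 →lo
  mid=-1.94549 |R|=0.94697 →hi
  mid=-1.98645 |R|=0.98654 →hi
  mid=-2.00693 |R|=1.00696 →lo
  mid=-1.99669 |R|=0.99670 →hi
  mid=-2.00181 |R|=1.00181 →lo
  ...
  [-2.00005,-1.99989] ⇒ x*=-2.0000
Stable set (-2.0000, 0).

(-2.0000,0); λ=-8 ⇒ h* = 0.2500.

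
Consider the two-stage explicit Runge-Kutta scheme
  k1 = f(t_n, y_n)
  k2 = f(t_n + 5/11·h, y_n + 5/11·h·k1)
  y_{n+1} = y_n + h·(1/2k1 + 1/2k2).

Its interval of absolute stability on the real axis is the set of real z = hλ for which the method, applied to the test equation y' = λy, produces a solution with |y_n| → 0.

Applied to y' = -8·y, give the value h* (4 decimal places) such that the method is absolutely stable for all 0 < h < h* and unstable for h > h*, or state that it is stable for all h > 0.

(-4.4000,0); λ=-8 ⇒ h* = (22/5)/8 = 0.5500.

On y'=λy, z=hλ:
  k1=λy_n ⇒ h·k1=z·y_n;  k2=λ(1+5/11z)y_n ⇒ h·k2=z(1+5/11z)y_n
  y_{n+1}/y_n = 1 + 1/2z + 1/2z(1+5/11z) = 1 + z + 5/22z²
  R(z) = 1 + z + 5/22z².

Solve |R(x)|<1 on ℝ⁻.
x=-1.58: |R|=0.0126
R=1: x+5/22x²=0 ⇒ x=−22/5=-4.4000; min R=1−1/(4·5/22)=-0.1000>−1
Confirm numerically:
  x=-3.504: |R|=0.28646 <1
  x=-3.393: |R|=0.22347 <1
  x=-2.392: |R|=0.09162 <1
  x=-2.228: |R|=0.09982 <1
  x=-4.890: |R|=1.54457 >1
  x=-4.701: |R|=1.32159 >1
So |R|<1 on (-4.4000, 0).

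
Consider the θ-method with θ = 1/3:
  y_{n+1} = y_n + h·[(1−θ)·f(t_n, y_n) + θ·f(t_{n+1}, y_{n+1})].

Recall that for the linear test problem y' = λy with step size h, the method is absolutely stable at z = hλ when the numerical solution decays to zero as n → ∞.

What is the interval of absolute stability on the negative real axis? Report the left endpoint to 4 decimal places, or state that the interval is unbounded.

z∈(-6.0000,0).

Test eqn y'=λy, z=hλ:
  y_{n+1} = y_n + z·[2/3·y_n + 1/3·y_{n+1}] ⇒ (1 − 1/3z)y_{n+1} = (1 + 2/3z)y_n
  so R(z) = (1 + 2/3z)/(1 − 1/3z).

Solve |R(x)|<1 on ℝ⁻.
x=-0.39: |R|=0.6549
R=−1: 1+2/3x = −1+1/3x ⇒ -1/3x=2 ⇒ x=2/(-1/3)=-6.0000
Confirm numerically:
  x=-5.892: |R|=0.98785 <1
  x=-4.242: |R|=0.75725 <1
  x=-3.040: |R|=0.50993 <1
  x=-6.344: |R|=1.03682 >1
  x=-6.238: |R|=1.02576 >1
  x=-6.212: |R|=1.02301 >1
So |R|<1 on (-6.0000, 0).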